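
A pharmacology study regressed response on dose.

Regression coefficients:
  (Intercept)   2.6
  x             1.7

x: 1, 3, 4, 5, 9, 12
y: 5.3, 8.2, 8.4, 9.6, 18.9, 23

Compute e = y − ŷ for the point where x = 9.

e = 1

ŷ = 2.6 + 1.7·9 = 17.9
e = 18.9 − 17.9 = 1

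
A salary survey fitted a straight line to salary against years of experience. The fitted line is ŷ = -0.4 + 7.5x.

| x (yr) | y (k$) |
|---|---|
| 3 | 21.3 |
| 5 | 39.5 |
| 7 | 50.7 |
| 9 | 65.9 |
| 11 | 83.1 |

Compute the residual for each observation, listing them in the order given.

x=3: ŷ = -0.4 + 7.5·3 = 22.1; e = 21.3 − 22.1 = -0.8
x=5: ŷ = -0.4 + 7.5·5 = 37.1; e = 39.5 − 37.1 = 2.4
x=7: ŷ = -0.4 + 7.5·7 = 52.1; e = 50.7 − 52.1 = -1.4
x=9: ŷ = -0.4 + 7.5·9 = 67.1; e = 65.9 − 67.1 = -1.2
x=11: ŷ = -0.4 + 7.5·11 = 82.1; e = 83.1 − 82.1 = 1

-0.8, 2.4, -1.4, -1.2, 1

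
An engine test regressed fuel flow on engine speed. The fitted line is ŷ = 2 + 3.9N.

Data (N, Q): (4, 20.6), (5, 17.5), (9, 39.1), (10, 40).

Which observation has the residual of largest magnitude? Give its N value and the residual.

N=4: ŷ = 2 + 3.9·4 = 17.6; e = 20.6 − 17.6 = 3
N=5: ŷ = 2 + 3.9·5 = 21.5; e = 17.5 − 21.5 = -4
N=9: ŷ = 2 + 3.9·9 = 37.1; e = 39.1 − 37.1 = 2
N=10: ŷ = 2 + 3.9·10 = 41; e = 40 − 41 = -1
Largest |e| is 4 at N = 5, residual -4.

N = 5, e = -4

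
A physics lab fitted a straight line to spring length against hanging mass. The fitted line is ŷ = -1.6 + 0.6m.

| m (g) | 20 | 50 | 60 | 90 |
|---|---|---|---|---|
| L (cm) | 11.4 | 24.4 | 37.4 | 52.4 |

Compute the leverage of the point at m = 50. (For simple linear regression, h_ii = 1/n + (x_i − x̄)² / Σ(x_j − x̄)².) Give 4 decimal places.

h = 0.2600

m̄ = (20 + 50 + 60 + 90)/4 = 55
Σ(m − m̄)² = 1225 + 25 + 25 + 1225 = 2500
h = 1/4 + (-5)²/2500 = 0.25 + 0.01 = 0.2600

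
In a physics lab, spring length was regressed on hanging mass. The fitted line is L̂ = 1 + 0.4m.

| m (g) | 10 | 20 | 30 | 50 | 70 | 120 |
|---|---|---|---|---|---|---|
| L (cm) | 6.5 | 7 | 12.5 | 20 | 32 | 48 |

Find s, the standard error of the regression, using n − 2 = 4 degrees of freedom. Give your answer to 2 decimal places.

m=10: L̂ = 1 + 0.4·10 = 5; r = 6.5 − 5 = 1.5
m=20: L̂ = 1 + 0.4·20 = 9; r = 7 − 9 = -2
m=30: L̂ = 1 + 0.4·30 = 13; r = 12.5 − 13 = -0.5
m=50: L̂ = 1 + 0.4·50 = 21; r = 20 − 21 = -1
m=70: L̂ = 1 + 0.4·70 = 29; r = 32 − 29 = 3
m=120: L̂ = 1 + 0.4·120 = 49; r = 48 − 49 = -1
SSE = 2.25 + 4 + 0.25 + 1 + 9 + 1 = 17.5
s = √(17.5/4) = √4.375 ≈ 2.09

s = 2.09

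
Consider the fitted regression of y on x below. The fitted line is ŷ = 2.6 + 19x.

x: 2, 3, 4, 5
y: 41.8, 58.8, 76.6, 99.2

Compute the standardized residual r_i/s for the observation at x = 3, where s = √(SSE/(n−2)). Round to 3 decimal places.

-0.385

x=2: ŷ = 2.6 + 19·2 = 40.6; r = 41.8 − 40.6 = 1.2
x=3: ŷ = 2.6 + 19·3 = 59.6; r = 58.8 − 59.6 = -0.8
x=4: ŷ = 2.6 + 19·4 = 78.6; r = 76.6 − 78.6 = -2
x=5: ŷ = 2.6 + 19·5 = 97.6; r = 99.2 − 97.6 = 1.6
SSE = 1.44 + 0.64 + 4 + 2.56 = 8.64
s = √(8.64/2) = 2.07846
r/s = -0.8 / 2.07846 = -0.385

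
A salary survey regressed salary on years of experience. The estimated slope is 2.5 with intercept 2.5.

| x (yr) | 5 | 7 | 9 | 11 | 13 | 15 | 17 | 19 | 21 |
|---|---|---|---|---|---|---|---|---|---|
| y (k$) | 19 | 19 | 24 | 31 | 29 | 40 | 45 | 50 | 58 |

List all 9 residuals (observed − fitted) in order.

x=5: ŷ = 2.5 + 2.5·5 = 15; r = 19 − 15 = 4
x=7: ŷ = 2.5 + 2.5·7 = 20; r = 19 − 20 = -1
x=9: ŷ = 2.5 + 2.5·9 = 25; r = 24 − 25 = -1
x=11: ŷ = 2.5 + 2.5·11 = 30; r = 31 − 30 = 1
x=13: ŷ = 2.5 + 2.5·13 = 35; r = 29 − 35 = -6
x=15: ŷ = 2.5 + 2.5·15 = 40; r = 40 − 40 = 0
x=17: ŷ = 2.5 + 2.5·17 = 45; r = 45 − 45 = 0
x=19: ŷ = 2.5 + 2.5·19 = 50; r = 50 − 50 = 0
x=21: ŷ = 2.5 + 2.5·21 = 55; r = 58 − 55 = 3

4, -1, -1, 1, -6, 0, 0, 0, 3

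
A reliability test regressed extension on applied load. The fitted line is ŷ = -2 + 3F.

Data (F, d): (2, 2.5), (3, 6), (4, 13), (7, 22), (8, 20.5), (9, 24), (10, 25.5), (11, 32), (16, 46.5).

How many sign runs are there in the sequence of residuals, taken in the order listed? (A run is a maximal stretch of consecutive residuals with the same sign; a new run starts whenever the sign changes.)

4 runs

F=2: ŷ = -2 + 3·2 = 4; e = 2.5 − 4 = -1.5
F=3: ŷ = -2 + 3·3 = 7; e = 6 − 7 = -1
F=4: ŷ = -2 + 3·4 = 10; e = 13 − 10 = 3
F=7: ŷ = -2 + 3·7 = 19; e = 22 − 19 = 3
F=8: ŷ = -2 + 3·8 = 22; e = 20.5 − 22 = -1.5
F=9: ŷ = -2 + 3·9 = 25; e = 24 − 25 = -1
F=10: ŷ = -2 + 3·10 = 28; e = 25.5 − 28 = -2.5
F=11: ŷ = -2 + 3·11 = 31; e = 32 − 31 = 1
F=16: ŷ = -2 + 3·16 = 46; e = 46.5 − 46 = 0.5
Signs: − − + + − − − + +
Runs: −×2, +×2, −×3, +×2 → 4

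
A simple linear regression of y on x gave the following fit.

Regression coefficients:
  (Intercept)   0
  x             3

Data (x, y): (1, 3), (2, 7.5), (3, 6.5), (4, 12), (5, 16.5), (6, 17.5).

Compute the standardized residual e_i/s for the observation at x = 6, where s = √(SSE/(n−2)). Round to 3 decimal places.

-0.302

x=1: ŷ = 3·1 = 3; e = 3 − 3 = 0
x=2: ŷ = 3·2 = 6; e = 7.5 − 6 = 1.5
x=3: ŷ = 3·3 = 9; e = 6.5 − 9 = -2.5
x=4: ŷ = 3·4 = 12; e = 12 − 12 = 0
x=5: ŷ = 3·5 = 15; e = 16.5 − 15 = 1.5
x=6: ŷ = 3·6 = 18; e = 17.5 − 18 = -0.5
SSE = 0 + 2.25 + 6.25 + 0 + 2.25 + 0.25 = 11
s = √(11/4) = 1.65831
e/s = -0.5 / 1.65831 = -0.302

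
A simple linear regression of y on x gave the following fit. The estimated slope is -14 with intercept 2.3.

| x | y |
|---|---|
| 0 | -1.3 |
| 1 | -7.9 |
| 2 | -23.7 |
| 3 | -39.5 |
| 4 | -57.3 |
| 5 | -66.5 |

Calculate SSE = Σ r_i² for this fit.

SSE = 45.84

x=0: ŷ = 2.3 − 14·0 = 2.3; r = -1.3 − 2.3 = -3.6
x=1: ŷ = 2.3 − 14·1 = -11.7; r = -7.9 − (-11.7) = 3.8
x=2: ŷ = 2.3 − 14·2 = -25.7; r = -23.7 − (-25.7) = 2
x=3: ŷ = 2.3 − 14·3 = -39.7; r = -39.5 − (-39.7) = 0.2
x=4: ŷ = 2.3 − 14·4 = -53.7; r = -57.3 − (-53.7) = -3.6
x=5: ŷ = 2.3 − 14·5 = -67.7; r = -66.5 − (-67.7) = 1.2
SSE = 12.96 + 14.44 + 4 + 0.04 + 12.96 + 1.44 = 45.84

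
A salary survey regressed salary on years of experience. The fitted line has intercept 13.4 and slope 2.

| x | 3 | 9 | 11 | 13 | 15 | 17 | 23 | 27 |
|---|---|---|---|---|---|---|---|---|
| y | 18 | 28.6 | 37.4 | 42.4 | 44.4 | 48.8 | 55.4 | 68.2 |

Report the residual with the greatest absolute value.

r = -4

x=3: ŷ = 13.4 + 2·3 = 19.4; r = 18 − 19.4 = -1.4
x=9: ŷ = 13.4 + 2·9 = 31.4; r = 28.6 − 31.4 = -2.8
x=11: ŷ = 13.4 + 2·11 = 35.4; r = 37.4 − 35.4 = 2
x=13: ŷ = 13.4 + 2·13 = 39.4; r = 42.4 − 39.4 = 3
x=15: ŷ = 13.4 + 2·15 = 43.4; r = 44.4 − 43.4 = 1
x=17: ŷ = 13.4 + 2·17 = 47.4; r = 48.8 − 47.4 = 1.4
x=23: ŷ = 13.4 + 2·23 = 59.4; r = 55.4 − 59.4 = -4
x=27: ŷ = 13.4 + 2·27 = 67.4; r = 68.2 − 67.4 = 0.8
Largest |r| is 4 at x = 23, residual -4.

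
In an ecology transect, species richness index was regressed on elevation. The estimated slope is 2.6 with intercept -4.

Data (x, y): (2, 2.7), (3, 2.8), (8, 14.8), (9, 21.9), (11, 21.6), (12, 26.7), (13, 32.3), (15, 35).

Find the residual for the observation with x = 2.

ŷ = -4 + 2.6·2 = 1.2
r = 2.7 − 1.2 = 1.5

r = 1.5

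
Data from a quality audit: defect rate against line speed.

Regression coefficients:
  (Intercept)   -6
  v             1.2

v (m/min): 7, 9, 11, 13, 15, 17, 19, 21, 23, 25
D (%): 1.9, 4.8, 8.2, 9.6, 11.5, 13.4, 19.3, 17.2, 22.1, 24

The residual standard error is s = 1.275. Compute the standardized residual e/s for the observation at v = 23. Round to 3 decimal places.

ŷ = -6 + 1.2·23 = 21.6
e = 22.1 − 21.6 = 0.5
e/s = 0.5 / 1.275 = 0.392

0.392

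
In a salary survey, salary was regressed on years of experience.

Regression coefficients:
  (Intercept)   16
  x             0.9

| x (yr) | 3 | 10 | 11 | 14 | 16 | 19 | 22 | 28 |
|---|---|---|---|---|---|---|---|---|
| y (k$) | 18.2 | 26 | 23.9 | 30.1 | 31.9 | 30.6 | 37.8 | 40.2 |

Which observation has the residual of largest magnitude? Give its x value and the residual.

x = 19, r = -2.5

x=3: ŷ = 16 + 0.9·3 = 18.7; r = 18.2 − 18.7 = -0.5
x=10: ŷ = 16 + 0.9·10 = 25; r = 26 − 25 = 1
x=11: ŷ = 16 + 0.9·11 = 25.9; r = 23.9 − 25.9 = -2
x=14: ŷ = 16 + 0.9·14 = 28.6; r = 30.1 − 28.6 = 1.5
x=16: ŷ = 16 + 0.9·16 = 30.4; r = 31.9 − 30.4 = 1.5
x=19: ŷ = 16 + 0.9·19 = 33.1; r = 30.6 − 33.1 = -2.5
x=22: ŷ = 16 + 0.9·22 = 35.8; r = 37.8 − 35.8 = 2
x=28: ŷ = 16 + 0.9·28 = 41.2; r = 40.2 − 41.2 = -1
Largest |r| is 2.5 at x = 19, residual -2.5.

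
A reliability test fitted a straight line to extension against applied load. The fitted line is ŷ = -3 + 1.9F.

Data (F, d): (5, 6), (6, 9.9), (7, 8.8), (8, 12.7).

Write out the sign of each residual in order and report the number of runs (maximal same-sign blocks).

4 runs

F=5: ŷ = -3 + 1.9·5 = 6.5; e = 6 − 6.5 = -0.5
F=6: ŷ = -3 + 1.9·6 = 8.4; e = 9.9 − 8.4 = 1.5
F=7: ŷ = -3 + 1.9·7 = 10.3; e = 8.8 − 10.3 = -1.5
F=8: ŷ = -3 + 1.9·8 = 12.2; e = 12.7 − 12.2 = 0.5
Signs: − + − +
Runs: −×1, +×1, −×1, +×1 → 4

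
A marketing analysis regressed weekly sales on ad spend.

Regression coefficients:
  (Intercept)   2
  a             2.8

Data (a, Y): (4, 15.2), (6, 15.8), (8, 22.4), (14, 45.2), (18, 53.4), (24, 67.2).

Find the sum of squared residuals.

a=4: ŷ = 2 + 2.8·4 = 13.2; r = 15.2 − 13.2 = 2
a=6: ŷ = 2 + 2.8·6 = 18.8; r = 15.8 − 18.8 = -3
a=8: ŷ = 2 + 2.8·8 = 24.4; r = 22.4 − 24.4 = -2
a=14: ŷ = 2 + 2.8·14 = 41.2; r = 45.2 − 41.2 = 4
a=18: ŷ = 2 + 2.8·18 = 52.4; r = 53.4 − 52.4 = 1
a=24: ŷ = 2 + 2.8·24 = 69.2; r = 67.2 − 69.2 = -2
SSE = 4 + 9 + 4 + 16 + 1 + 4 = 38

SSE = 38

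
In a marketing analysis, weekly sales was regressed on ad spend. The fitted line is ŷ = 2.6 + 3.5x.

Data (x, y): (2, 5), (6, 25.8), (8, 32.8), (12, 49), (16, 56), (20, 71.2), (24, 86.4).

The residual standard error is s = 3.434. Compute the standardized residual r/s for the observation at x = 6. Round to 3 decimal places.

ŷ = 2.6 + 3.5·6 = 23.6
r = 25.8 − 23.6 = 2.2
r/s = 2.2 / 3.434 = 0.641

0.641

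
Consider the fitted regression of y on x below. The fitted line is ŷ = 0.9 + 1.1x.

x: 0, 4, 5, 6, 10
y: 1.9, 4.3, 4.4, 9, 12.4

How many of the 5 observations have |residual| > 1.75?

1

x=0: ŷ = 0.9 + 1.1·0 = 0.9; e = 1.9 − 0.9 = 1
x=4: ŷ = 0.9 + 1.1·4 = 5.3; e = 4.3 − 5.3 = -1
x=5: ŷ = 0.9 + 1.1·5 = 6.4; e = 4.4 − 6.4 = -2
x=6: ŷ = 0.9 + 1.1·6 = 7.5; e = 9 − 7.5 = 1.5
x=10: ŷ = 0.9 + 1.1·10 = 11.9; e = 12.4 − 11.9 = 0.5
|e| > 1.75: x=5 (|e|=2) → 1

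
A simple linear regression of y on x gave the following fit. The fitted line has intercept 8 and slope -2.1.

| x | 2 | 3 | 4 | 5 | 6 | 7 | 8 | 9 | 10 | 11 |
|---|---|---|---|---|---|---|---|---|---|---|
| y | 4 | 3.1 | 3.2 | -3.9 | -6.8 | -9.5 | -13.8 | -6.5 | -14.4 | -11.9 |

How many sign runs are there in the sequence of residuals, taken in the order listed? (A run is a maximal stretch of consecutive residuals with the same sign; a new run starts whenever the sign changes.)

x=2: ŷ = 8 − 2.1·2 = 3.8; r = 4 − 3.8 = 0.2
x=3: ŷ = 8 − 2.1·3 = 1.7; r = 3.1 − 1.7 = 1.4
x=4: ŷ = 8 − 2.1·4 = -0.4; r = 3.2 − (-0.4) = 3.6
x=5: ŷ = 8 − 2.1·5 = -2.5; r = -3.9 − (-2.5) = -1.4
x=6: ŷ = 8 − 2.1·6 = -4.6; r = -6.8 − (-4.6) = -2.2
x=7: ŷ = 8 − 2.1·7 = -6.7; r = -9.5 − (-6.7) = -2.8
x=8: ŷ = 8 − 2.1·8 = -8.8; r = -13.8 − (-8.8) = -5
x=9: ŷ = 8 − 2.1·9 = -10.9; r = -6.5 − (-10.9) = 4.4
x=10: ŷ = 8 − 2.1·10 = -13; r = -14.4 − (-13) = -1.4
x=11: ŷ = 8 − 2.1·11 = -15.1; r = -11.9 − (-15.1) = 3.2
Signs: + + + − − − − + − +
Runs: +×3, −×4, +×1, −×1, +×1 → 5

5 runs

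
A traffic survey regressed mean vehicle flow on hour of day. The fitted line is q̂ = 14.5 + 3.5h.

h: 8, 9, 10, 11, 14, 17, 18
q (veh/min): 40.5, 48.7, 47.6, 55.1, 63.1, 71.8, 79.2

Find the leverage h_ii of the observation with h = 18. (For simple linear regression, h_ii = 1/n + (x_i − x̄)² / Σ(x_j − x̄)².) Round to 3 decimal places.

h̄ = (8 + 9 + 10 + 11 + 14 + 17 + 18)/7 = 12.4286
Σ(h − h̄)² = 19.6122 + 11.7551 + 5.89796 + 2.04082 + 2.46939 + 20.898 + 31.0408 = 93.7143
h = 1/7 + (5.57143)²/93.7143 = 0.142857 + 0.331228 = 0.474

h = 0.474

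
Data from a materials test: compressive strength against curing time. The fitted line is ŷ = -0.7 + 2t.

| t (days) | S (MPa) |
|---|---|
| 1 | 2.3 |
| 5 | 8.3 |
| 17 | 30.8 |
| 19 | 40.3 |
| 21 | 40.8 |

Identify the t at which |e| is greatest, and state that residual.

t = 19, e = 3

t=1: ŷ = -0.7 + 2·1 = 1.3; e = 2.3 − 1.3 = 1
t=5: ŷ = -0.7 + 2·5 = 9.3; e = 8.3 − 9.3 = -1
t=17: ŷ = -0.7 + 2·17 = 33.3; e = 30.8 − 33.3 = -2.5
t=19: ŷ = -0.7 + 2·19 = 37.3; e = 40.3 − 37.3 = 3
t=21: ŷ = -0.7 + 2·21 = 41.3; e = 40.8 − 41.3 = -0.5
Largest |e| is 3 at t = 19, residual 3.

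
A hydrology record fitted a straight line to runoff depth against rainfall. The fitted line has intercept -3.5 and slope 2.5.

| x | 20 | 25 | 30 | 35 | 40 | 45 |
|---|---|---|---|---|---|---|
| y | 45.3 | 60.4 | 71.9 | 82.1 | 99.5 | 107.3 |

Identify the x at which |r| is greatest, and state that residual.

x=20: ŷ = -3.5 + 2.5·20 = 46.5; r = 45.3 − 46.5 = -1.2
x=25: ŷ = -3.5 + 2.5·25 = 59; r = 60.4 − 59 = 1.4
x=30: ŷ = -3.5 + 2.5·30 = 71.5; r = 71.9 − 71.5 = 0.4
x=35: ŷ = -3.5 + 2.5·35 = 84; r = 82.1 − 84 = -1.9
x=40: ŷ = -3.5 + 2.5·40 = 96.5; r = 99.5 − 96.5 = 3
x=45: ŷ = -3.5 + 2.5·45 = 109; r = 107.3 − 109 = -1.7
Largest |r| is 3 at x = 40, residual 3.

x = 40, r = 3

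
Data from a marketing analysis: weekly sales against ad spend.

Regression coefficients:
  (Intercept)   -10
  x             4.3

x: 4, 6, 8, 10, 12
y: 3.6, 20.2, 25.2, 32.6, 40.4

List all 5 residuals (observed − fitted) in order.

-3.6, 4.4, 0.8, -0.4, -1.2

x=4: ŷ = -10 + 4.3·4 = 7.2; e = 3.6 − 7.2 = -3.6
x=6: ŷ = -10 + 4.3·6 = 15.8; e = 20.2 − 15.8 = 4.4
x=8: ŷ = -10 + 4.3·8 = 24.4; e = 25.2 − 24.4 = 0.8
x=10: ŷ = -10 + 4.3·10 = 33; e = 32.6 − 33 = -0.4
x=12: ŷ = -10 + 4.3·12 = 41.6; e = 40.4 − 41.6 = -1.2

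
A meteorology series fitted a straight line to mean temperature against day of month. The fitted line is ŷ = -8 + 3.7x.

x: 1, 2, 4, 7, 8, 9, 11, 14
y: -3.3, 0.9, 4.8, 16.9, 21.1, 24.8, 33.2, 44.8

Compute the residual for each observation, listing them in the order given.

x=1: ŷ = -8 + 3.7·1 = -4.3; r = -3.3 − (-4.3) = 1
x=2: ŷ = -8 + 3.7·2 = -0.6; r = 0.9 − (-0.6) = 1.5
x=4: ŷ = -8 + 3.7·4 = 6.8; r = 4.8 − 6.8 = -2
x=7: ŷ = -8 + 3.7·7 = 17.9; r = 16.9 − 17.9 = -1
x=8: ŷ = -8 + 3.7·8 = 21.6; r = 21.1 − 21.6 = -0.5
x=9: ŷ = -8 + 3.7·9 = 25.3; r = 24.8 − 25.3 = -0.5
x=11: ŷ = -8 + 3.7·11 = 32.7; r = 33.2 − 32.7 = 0.5
x=14: ŷ = -8 + 3.7·14 = 43.8; r = 44.8 − 43.8 = 1

1, 1.5, -2, -1, -0.5, -0.5, 0.5, 1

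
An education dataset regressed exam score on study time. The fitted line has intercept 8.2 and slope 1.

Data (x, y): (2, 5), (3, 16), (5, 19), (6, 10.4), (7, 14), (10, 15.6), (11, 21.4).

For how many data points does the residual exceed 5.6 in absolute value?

1

x=2: ŷ = 8.2 + 2 = 10.2; r = 5 − 10.2 = -5.2
x=3: ŷ = 8.2 + 3 = 11.2; r = 16 − 11.2 = 4.8
x=5: ŷ = 8.2 + 5 = 13.2; r = 19 − 13.2 = 5.8
x=6: ŷ = 8.2 + 6 = 14.2; r = 10.4 − 14.2 = -3.8
x=7: ŷ = 8.2 + 7 = 15.2; r = 14 − 15.2 = -1.2
x=10: ŷ = 8.2 + 10 = 18.2; r = 15.6 − 18.2 = -2.6
x=11: ŷ = 8.2 + 11 = 19.2; r = 21.4 − 19.2 = 2.2
|r| > 5.6: x=5 (|r|=5.8) → 1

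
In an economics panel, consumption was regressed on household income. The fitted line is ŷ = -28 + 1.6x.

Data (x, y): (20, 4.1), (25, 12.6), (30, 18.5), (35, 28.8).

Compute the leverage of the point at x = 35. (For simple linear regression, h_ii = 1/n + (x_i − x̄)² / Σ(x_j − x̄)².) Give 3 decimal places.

h = 0.700

x̄ = (20 + 25 + 30 + 35)/4 = 27.5
Σ(x − x̄)² = 56.25 + 6.25 + 6.25 + 56.25 = 125
h = 1/4 + (7.5)²/125 = 0.25 + 0.45 = 0.700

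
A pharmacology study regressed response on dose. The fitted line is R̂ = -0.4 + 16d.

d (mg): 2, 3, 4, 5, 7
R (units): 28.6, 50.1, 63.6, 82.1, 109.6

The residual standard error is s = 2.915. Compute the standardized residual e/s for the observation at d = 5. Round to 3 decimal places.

R̂ = -0.4 + 16·5 = 79.6
e = 82.1 − 79.6 = 2.5
e/s = 2.5 / 2.915 = 0.858

0.858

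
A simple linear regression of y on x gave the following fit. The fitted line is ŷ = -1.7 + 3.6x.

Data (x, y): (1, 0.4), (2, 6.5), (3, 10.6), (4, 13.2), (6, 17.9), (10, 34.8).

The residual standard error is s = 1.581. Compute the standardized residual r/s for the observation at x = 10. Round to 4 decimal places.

ŷ = -1.7 + 3.6·10 = 34.3
r = 34.8 − 34.3 = 0.5
r/s = 0.5 / 1.581 = 0.3163

0.3163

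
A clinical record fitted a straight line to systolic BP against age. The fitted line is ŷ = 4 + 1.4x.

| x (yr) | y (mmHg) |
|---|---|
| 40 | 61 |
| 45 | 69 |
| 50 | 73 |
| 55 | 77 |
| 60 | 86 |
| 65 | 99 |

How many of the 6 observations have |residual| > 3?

x=40: ŷ = 4 + 1.4·40 = 60; e = 61 − 60 = 1
x=45: ŷ = 4 + 1.4·45 = 67; e = 69 − 67 = 2
x=50: ŷ = 4 + 1.4·50 = 74; e = 73 − 74 = -1
x=55: ŷ = 4 + 1.4·55 = 81; e = 77 − 81 = -4
x=60: ŷ = 4 + 1.4·60 = 88; e = 86 − 88 = -2
x=65: ŷ = 4 + 1.4·65 = 95; e = 99 − 95 = 4
|e| > 3: x=55 (|e|=4), x=65 (|e|=4) → 2

2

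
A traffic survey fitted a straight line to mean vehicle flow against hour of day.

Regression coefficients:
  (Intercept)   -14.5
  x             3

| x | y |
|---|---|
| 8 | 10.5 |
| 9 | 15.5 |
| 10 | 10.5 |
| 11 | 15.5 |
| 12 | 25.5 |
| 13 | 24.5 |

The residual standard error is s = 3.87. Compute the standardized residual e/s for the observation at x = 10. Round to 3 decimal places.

ŷ = -14.5 + 3·10 = 15.5
e = 10.5 − 15.5 = -5
e/s = -5 / 3.87 = -1.292

-1.292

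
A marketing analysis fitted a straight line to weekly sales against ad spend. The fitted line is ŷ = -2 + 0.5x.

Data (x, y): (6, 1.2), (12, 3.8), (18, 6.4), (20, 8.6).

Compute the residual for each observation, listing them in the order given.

0.2, -0.2, -0.6, 0.6

x=6: ŷ = -2 + 0.5·6 = 1; e = 1.2 − 1 = 0.2
x=12: ŷ = -2 + 0.5·12 = 4; e = 3.8 − 4 = -0.2
x=18: ŷ = -2 + 0.5·18 = 7; e = 6.4 − 7 = -0.6
x=20: ŷ = -2 + 0.5·20 = 8; e = 8.6 − 8 = 0.6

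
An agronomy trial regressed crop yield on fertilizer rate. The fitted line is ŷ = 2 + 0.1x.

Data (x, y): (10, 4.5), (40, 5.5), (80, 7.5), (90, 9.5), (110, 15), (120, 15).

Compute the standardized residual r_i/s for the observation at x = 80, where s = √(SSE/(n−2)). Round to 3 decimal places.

-1.250

x=10: ŷ = 2 + 0.1·10 = 3; r = 4.5 − 3 = 1.5
x=40: ŷ = 2 + 0.1·40 = 6; r = 5.5 − 6 = -0.5
x=80: ŷ = 2 + 0.1·80 = 10; r = 7.5 − 10 = -2.5
x=90: ŷ = 2 + 0.1·90 = 11; r = 9.5 − 11 = -1.5
x=110: ŷ = 2 + 0.1·110 = 13; r = 15 − 13 = 2
x=120: ŷ = 2 + 0.1·120 = 14; r = 15 − 14 = 1
SSE = 2.25 + 0.25 + 6.25 + 2.25 + 4 + 1 = 16
s = √(16/4) = 2
r/s = -2.5 / 2 = -1.250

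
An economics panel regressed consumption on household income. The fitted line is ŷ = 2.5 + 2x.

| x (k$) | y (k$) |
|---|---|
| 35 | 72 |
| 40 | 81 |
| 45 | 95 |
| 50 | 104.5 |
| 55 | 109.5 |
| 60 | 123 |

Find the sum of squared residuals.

SSE = 22

x=35: ŷ = 2.5 + 2·35 = 72.5; r = 72 − 72.5 = -0.5
x=40: ŷ = 2.5 + 2·40 = 82.5; r = 81 − 82.5 = -1.5
x=45: ŷ = 2.5 + 2·45 = 92.5; r = 95 − 92.5 = 2.5
x=50: ŷ = 2.5 + 2·50 = 102.5; r = 104.5 − 102.5 = 2
x=55: ŷ = 2.5 + 2·55 = 112.5; r = 109.5 − 112.5 = -3
x=60: ŷ = 2.5 + 2·60 = 122.5; r = 123 − 122.5 = 0.5
SSE = 0.25 + 2.25 + 6.25 + 4 + 9 + 0.25 = 22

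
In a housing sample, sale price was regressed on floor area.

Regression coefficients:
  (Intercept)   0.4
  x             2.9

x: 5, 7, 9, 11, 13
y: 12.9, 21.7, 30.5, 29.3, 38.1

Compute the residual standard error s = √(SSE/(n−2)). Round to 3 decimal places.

x=5: ŷ = 0.4 + 2.9·5 = 14.9; e = 12.9 − 14.9 = -2
x=7: ŷ = 0.4 + 2.9·7 = 20.7; e = 21.7 − 20.7 = 1
x=9: ŷ = 0.4 + 2.9·9 = 26.5; e = 30.5 − 26.5 = 4
x=11: ŷ = 0.4 + 2.9·11 = 32.3; e = 29.3 − 32.3 = -3
x=13: ŷ = 0.4 + 2.9·13 = 38.1; e = 38.1 − 38.1 = 0
SSE = 4 + 1 + 16 + 9 + 0 = 30
s = √(30/3) = √10 ≈ 3.162

s = 3.162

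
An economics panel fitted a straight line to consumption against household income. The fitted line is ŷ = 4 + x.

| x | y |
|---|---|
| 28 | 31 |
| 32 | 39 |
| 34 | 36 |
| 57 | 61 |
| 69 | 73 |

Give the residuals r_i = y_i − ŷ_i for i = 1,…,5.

-1, 3, -2, 0, 0

x=28: ŷ = 4 + 28 = 32; r = 31 − 32 = -1
x=32: ŷ = 4 + 32 = 36; r = 39 − 36 = 3
x=34: ŷ = 4 + 34 = 38; r = 36 − 38 = -2
x=57: ŷ = 4 + 57 = 61; r = 61 − 61 = 0
x=69: ŷ = 4 + 69 = 73; r = 73 − 73 = 0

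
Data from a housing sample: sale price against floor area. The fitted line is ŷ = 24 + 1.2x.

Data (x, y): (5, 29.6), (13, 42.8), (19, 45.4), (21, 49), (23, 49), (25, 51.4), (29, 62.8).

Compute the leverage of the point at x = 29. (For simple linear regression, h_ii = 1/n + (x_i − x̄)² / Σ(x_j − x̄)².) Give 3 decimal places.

h = 0.386

x̄ = (5 + 13 + 19 + 21 + 23 + 25 + 29)/7 = 19.2857
Σ(x − x̄)² = 204.082 + 39.5102 + 0.0816327 + 2.93878 + 13.7959 + 32.6531 + 94.3673 = 387.429
h = 1/7 + (9.71429)²/387.429 = 0.142857 + 0.243574 = 0.386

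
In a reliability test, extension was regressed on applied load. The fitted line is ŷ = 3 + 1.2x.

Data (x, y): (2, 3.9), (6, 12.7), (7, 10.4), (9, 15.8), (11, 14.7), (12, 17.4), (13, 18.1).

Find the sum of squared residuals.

x=2: ŷ = 3 + 1.2·2 = 5.4; e = 3.9 − 5.4 = -1.5
x=6: ŷ = 3 + 1.2·6 = 10.2; e = 12.7 − 10.2 = 2.5
x=7: ŷ = 3 + 1.2·7 = 11.4; e = 10.4 − 11.4 = -1
x=9: ŷ = 3 + 1.2·9 = 13.8; e = 15.8 − 13.8 = 2
x=11: ŷ = 3 + 1.2·11 = 16.2; e = 14.7 − 16.2 = -1.5
x=12: ŷ = 3 + 1.2·12 = 17.4; e = 17.4 − 17.4 = 0
x=13: ŷ = 3 + 1.2·13 = 18.6; e = 18.1 − 18.6 = -0.5
SSE = 2.25 + 6.25 + 1 + 4 + 2.25 + 0 + 0.25 = 16

SSE = 16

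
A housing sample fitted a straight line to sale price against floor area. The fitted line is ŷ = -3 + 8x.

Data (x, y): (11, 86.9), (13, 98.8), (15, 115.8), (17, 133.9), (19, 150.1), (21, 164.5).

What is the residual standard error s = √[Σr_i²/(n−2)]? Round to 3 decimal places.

s = 1.744

x=11: ŷ = -3 + 8·11 = 85; r = 86.9 − 85 = 1.9
x=13: ŷ = -3 + 8·13 = 101; r = 98.8 − 101 = -2.2
x=15: ŷ = -3 + 8·15 = 117; r = 115.8 − 117 = -1.2
x=17: ŷ = -3 + 8·17 = 133; r = 133.9 − 133 = 0.9
x=19: ŷ = -3 + 8·19 = 149; r = 150.1 − 149 = 1.1
x=21: ŷ = -3 + 8·21 = 165; r = 164.5 − 165 = -0.5
SSE = 3.61 + 4.84 + 1.44 + 0.81 + 1.21 + 0.25 = 12.16
s = √(12.16/4) = √3.04 ≈ 1.744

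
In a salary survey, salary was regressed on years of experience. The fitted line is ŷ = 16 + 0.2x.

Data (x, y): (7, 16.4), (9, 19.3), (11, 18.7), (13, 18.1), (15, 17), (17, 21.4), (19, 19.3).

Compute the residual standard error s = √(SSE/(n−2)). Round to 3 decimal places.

s = 1.549

x=7: ŷ = 16 + 0.2·7 = 17.4; e = 16.4 − 17.4 = -1
x=9: ŷ = 16 + 0.2·9 = 17.8; e = 19.3 − 17.8 = 1.5
x=11: ŷ = 16 + 0.2·11 = 18.2; e = 18.7 − 18.2 = 0.5
x=13: ŷ = 16 + 0.2·13 = 18.6; e = 18.1 − 18.6 = -0.5
x=15: ŷ = 16 + 0.2·15 = 19; e = 17 − 19 = -2
x=17: ŷ = 16 + 0.2·17 = 19.4; e = 21.4 − 19.4 = 2
x=19: ŷ = 16 + 0.2·19 = 19.8; e = 19.3 − 19.8 = -0.5
SSE = 1 + 2.25 + 0.25 + 0.25 + 4 + 4 + 0.25 = 12
s = √(12/5) = √2.4 ≈ 1.549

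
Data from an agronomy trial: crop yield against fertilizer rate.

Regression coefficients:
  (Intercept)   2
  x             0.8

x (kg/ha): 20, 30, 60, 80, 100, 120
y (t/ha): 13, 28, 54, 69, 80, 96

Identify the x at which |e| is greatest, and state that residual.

x=20: ŷ = 2 + 0.8·20 = 18; e = 13 − 18 = -5
x=30: ŷ = 2 + 0.8·30 = 26; e = 28 − 26 = 2
x=60: ŷ = 2 + 0.8·60 = 50; e = 54 − 50 = 4
x=80: ŷ = 2 + 0.8·80 = 66; e = 69 − 66 = 3
x=100: ŷ = 2 + 0.8·100 = 82; e = 80 − 82 = -2
x=120: ŷ = 2 + 0.8·120 = 98; e = 96 − 98 = -2
Largest |e| is 5 at x = 20, residual -5.

x = 20, e = -5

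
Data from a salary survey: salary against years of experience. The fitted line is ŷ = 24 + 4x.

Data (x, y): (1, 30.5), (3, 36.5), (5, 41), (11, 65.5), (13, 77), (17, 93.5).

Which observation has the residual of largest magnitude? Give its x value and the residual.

x=1: ŷ = 24 + 4·1 = 28; e = 30.5 − 28 = 2.5
x=3: ŷ = 24 + 4·3 = 36; e = 36.5 − 36 = 0.5
x=5: ŷ = 24 + 4·5 = 44; e = 41 − 44 = -3
x=11: ŷ = 24 + 4·11 = 68; e = 65.5 − 68 = -2.5
x=13: ŷ = 24 + 4·13 = 76; e = 77 − 76 = 1
x=17: ŷ = 24 + 4·17 = 92; e = 93.5 − 92 = 1.5
Largest |e| is 3 at x = 5, residual -3.

x = 5, e = -3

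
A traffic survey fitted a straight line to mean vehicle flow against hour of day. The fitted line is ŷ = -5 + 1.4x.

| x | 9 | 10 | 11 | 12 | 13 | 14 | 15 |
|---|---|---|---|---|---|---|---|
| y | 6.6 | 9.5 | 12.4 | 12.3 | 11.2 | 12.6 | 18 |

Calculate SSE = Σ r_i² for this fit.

x=9: ŷ = -5 + 1.4·9 = 7.6; r = 6.6 − 7.6 = -1
x=10: ŷ = -5 + 1.4·10 = 9; r = 9.5 − 9 = 0.5
x=11: ŷ = -5 + 1.4·11 = 10.4; r = 12.4 − 10.4 = 2
x=12: ŷ = -5 + 1.4·12 = 11.8; r = 12.3 − 11.8 = 0.5
x=13: ŷ = -5 + 1.4·13 = 13.2; r = 11.2 − 13.2 = -2
x=14: ŷ = -5 + 1.4·14 = 14.6; r = 12.6 − 14.6 = -2
x=15: ŷ = -5 + 1.4·15 = 16; r = 18 − 16 = 2
SSE = 1 + 0.25 + 4 + 0.25 + 4 + 4 + 4 = 17.5

SSE = 17.5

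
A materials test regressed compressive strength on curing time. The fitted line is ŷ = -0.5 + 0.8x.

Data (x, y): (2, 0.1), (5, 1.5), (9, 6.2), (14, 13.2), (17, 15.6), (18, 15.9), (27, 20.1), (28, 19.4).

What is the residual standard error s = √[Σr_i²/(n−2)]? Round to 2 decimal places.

x=2: ŷ = -0.5 + 0.8·2 = 1.1; r = 0.1 − 1.1 = -1
x=5: ŷ = -0.5 + 0.8·5 = 3.5; r = 1.5 − 3.5 = -2
x=9: ŷ = -0.5 + 0.8·9 = 6.7; r = 6.2 − 6.7 = -0.5
x=14: ŷ = -0.5 + 0.8·14 = 10.7; r = 13.2 − 10.7 = 2.5
x=17: ŷ = -0.5 + 0.8·17 = 13.1; r = 15.6 − 13.1 = 2.5
x=18: ŷ = -0.5 + 0.8·18 = 13.9; r = 15.9 − 13.9 = 2
x=27: ŷ = -0.5 + 0.8·27 = 21.1; r = 20.1 − 21.1 = -1
x=28: ŷ = -0.5 + 0.8·28 = 21.9; r = 19.4 − 21.9 = -2.5
SSE = 1 + 4 + 0.25 + 6.25 + 6.25 + 4 + 1 + 6.25 = 29
s = √(29/6) = √4.83333 ≈ 2.20

s = 2.20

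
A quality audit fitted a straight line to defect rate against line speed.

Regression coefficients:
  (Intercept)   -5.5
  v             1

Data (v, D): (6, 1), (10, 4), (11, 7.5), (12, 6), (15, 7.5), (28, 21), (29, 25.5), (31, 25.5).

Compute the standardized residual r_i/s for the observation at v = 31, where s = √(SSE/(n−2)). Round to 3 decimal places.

0.000

v=6: D̂ = -5.5 + 6 = 0.5; r = 1 − 0.5 = 0.5
v=10: D̂ = -5.5 + 10 = 4.5; r = 4 − 4.5 = -0.5
v=11: D̂ = -5.5 + 11 = 5.5; r = 7.5 − 5.5 = 2
v=12: D̂ = -5.5 + 12 = 6.5; r = 6 − 6.5 = -0.5
v=15: D̂ = -5.5 + 15 = 9.5; r = 7.5 − 9.5 = -2
v=28: D̂ = -5.5 + 28 = 22.5; r = 21 − 22.5 = -1.5
v=29: D̂ = -5.5 + 29 = 23.5; r = 25.5 − 23.5 = 2
v=31: D̂ = -5.5 + 31 = 25.5; r = 25.5 − 25.5 = 0
SSE = 0.25 + 0.25 + 4 + 0.25 + 4 + 2.25 + 4 + 0 = 15
s = √(15/6) = 1.58114
r/s = 0 / 1.58114 = 0.000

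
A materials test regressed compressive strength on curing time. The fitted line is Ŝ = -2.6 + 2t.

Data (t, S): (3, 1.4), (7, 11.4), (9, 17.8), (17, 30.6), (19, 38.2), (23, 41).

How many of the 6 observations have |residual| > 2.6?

1

t=3: Ŝ = -2.6 + 2·3 = 3.4; r = 1.4 − 3.4 = -2
t=7: Ŝ = -2.6 + 2·7 = 11.4; r = 11.4 − 11.4 = 0
t=9: Ŝ = -2.6 + 2·9 = 15.4; r = 17.8 − 15.4 = 2.4
t=17: Ŝ = -2.6 + 2·17 = 31.4; r = 30.6 − 31.4 = -0.8
t=19: Ŝ = -2.6 + 2·19 = 35.4; r = 38.2 − 35.4 = 2.8
t=23: Ŝ = -2.6 + 2·23 = 43.4; r = 41 − 43.4 = -2.4
|r| > 2.6: t=19 (|r|=2.8) → 1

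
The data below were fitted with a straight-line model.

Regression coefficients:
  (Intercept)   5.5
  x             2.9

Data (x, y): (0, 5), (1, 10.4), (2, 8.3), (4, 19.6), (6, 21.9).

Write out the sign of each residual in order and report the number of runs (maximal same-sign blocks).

5 runs

x=0: ŷ = 5.5 + 2.9·0 = 5.5; r = 5 − 5.5 = -0.5
x=1: ŷ = 5.5 + 2.9·1 = 8.4; r = 10.4 − 8.4 = 2
x=2: ŷ = 5.5 + 2.9·2 = 11.3; r = 8.3 − 11.3 = -3
x=4: ŷ = 5.5 + 2.9·4 = 17.1; r = 19.6 − 17.1 = 2.5
x=6: ŷ = 5.5 + 2.9·6 = 22.9; r = 21.9 − 22.9 = -1
Signs: − + − + −
Runs: −×1, +×1, −×1, +×1, −×1 → 5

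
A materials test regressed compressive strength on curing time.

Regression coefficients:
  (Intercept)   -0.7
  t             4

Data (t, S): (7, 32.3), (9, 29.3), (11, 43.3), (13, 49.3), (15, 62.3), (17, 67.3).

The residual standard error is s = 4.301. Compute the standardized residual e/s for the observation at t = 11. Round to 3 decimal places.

Ŝ = -0.7 + 4·11 = 43.3
e = 43.3 − 43.3 = 0
e/s = 0 / 4.301 = 0.000

0.000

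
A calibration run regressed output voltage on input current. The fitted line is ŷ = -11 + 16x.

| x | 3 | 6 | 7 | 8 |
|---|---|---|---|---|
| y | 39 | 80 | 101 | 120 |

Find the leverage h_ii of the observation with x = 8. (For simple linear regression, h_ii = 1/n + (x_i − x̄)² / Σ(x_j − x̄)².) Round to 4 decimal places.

x̄ = (3 + 6 + 7 + 8)/4 = 6
Σ(x − x̄)² = 9 + 0 + 1 + 4 = 14
h = 1/4 + (2)²/14 = 0.25 + 0.285714 = 0.5357

h = 0.5357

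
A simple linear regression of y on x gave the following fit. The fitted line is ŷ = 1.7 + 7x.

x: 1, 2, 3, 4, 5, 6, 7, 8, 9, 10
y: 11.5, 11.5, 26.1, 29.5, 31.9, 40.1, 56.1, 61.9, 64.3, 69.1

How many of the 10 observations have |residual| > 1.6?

8

x=1: ŷ = 1.7 + 7·1 = 8.7; e = 11.5 − 8.7 = 2.8
x=2: ŷ = 1.7 + 7·2 = 15.7; e = 11.5 − 15.7 = -4.2
x=3: ŷ = 1.7 + 7·3 = 22.7; e = 26.1 − 22.7 = 3.4
x=4: ŷ = 1.7 + 7·4 = 29.7; e = 29.5 − 29.7 = -0.2
x=5: ŷ = 1.7 + 7·5 = 36.7; e = 31.9 − 36.7 = -4.8
x=6: ŷ = 1.7 + 7·6 = 43.7; e = 40.1 − 43.7 = -3.6
x=7: ŷ = 1.7 + 7·7 = 50.7; e = 56.1 − 50.7 = 5.4
x=8: ŷ = 1.7 + 7·8 = 57.7; e = 61.9 − 57.7 = 4.2
x=9: ŷ = 1.7 + 7·9 = 64.7; e = 64.3 − 64.7 = -0.4
x=10: ŷ = 1.7 + 7·10 = 71.7; e = 69.1 − 71.7 = -2.6
|e| > 1.6: x=1 (|e|=2.8), x=2 (|e|=4.2), x=3 (|e|=3.4), x=5 (|e|=4.8), x=6 (|e|=3.6), x=7 (|e|=5.4), x=8 (|e|=4.2), x=10 (|e|=2.6) → 8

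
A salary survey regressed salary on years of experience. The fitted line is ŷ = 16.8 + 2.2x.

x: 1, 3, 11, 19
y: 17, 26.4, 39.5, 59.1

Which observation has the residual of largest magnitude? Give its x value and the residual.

x=1: ŷ = 16.8 + 2.2·1 = 19; e = 17 − 19 = -2
x=3: ŷ = 16.8 + 2.2·3 = 23.4; e = 26.4 − 23.4 = 3
x=11: ŷ = 16.8 + 2.2·11 = 41; e = 39.5 − 41 = -1.5
x=19: ŷ = 16.8 + 2.2·19 = 58.6; e = 59.1 − 58.6 = 0.5
Largest |e| is 3 at x = 3, residual 3.

x = 3, e = 3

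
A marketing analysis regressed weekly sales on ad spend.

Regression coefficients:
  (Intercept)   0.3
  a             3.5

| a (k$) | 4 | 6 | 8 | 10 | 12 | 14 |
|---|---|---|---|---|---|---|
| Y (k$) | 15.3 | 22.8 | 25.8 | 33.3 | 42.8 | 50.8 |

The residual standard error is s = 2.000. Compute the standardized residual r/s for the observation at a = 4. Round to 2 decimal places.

Ŷ = 0.3 + 3.5·4 = 14.3
r = 15.3 − 14.3 = 1
r/s = 1 / 2.000 = 0.50

0.50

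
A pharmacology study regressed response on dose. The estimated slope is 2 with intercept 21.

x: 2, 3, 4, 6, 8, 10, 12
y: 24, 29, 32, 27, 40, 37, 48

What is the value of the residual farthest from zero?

x=2: ŷ = 21 + 2·2 = 25; r = 24 − 25 = -1
x=3: ŷ = 21 + 2·3 = 27; r = 29 − 27 = 2
x=4: ŷ = 21 + 2·4 = 29; r = 32 − 29 = 3
x=6: ŷ = 21 + 2·6 = 33; r = 27 − 33 = -6
x=8: ŷ = 21 + 2·8 = 37; r = 40 − 37 = 3
x=10: ŷ = 21 + 2·10 = 41; r = 37 − 41 = -4
x=12: ŷ = 21 + 2·12 = 45; r = 48 − 45 = 3
Largest |r| is 6 at x = 6, residual -6.

r = -6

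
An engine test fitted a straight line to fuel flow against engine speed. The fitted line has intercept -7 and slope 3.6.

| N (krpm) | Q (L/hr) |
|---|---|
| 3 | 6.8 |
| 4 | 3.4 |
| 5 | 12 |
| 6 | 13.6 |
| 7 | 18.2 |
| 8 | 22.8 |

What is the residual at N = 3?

Q̂ = -7 + 3.6·3 = 3.8
r = 6.8 − 3.8 = 3

r = 3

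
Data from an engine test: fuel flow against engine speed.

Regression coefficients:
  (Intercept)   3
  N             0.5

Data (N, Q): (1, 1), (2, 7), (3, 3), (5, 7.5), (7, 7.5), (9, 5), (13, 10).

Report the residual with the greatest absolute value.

N=1: Q̂ = 3 + 0.5·1 = 3.5; e = 1 − 3.5 = -2.5
N=2: Q̂ = 3 + 0.5·2 = 4; e = 7 − 4 = 3
N=3: Q̂ = 3 + 0.5·3 = 4.5; e = 3 − 4.5 = -1.5
N=5: Q̂ = 3 + 0.5·5 = 5.5; e = 7.5 − 5.5 = 2
N=7: Q̂ = 3 + 0.5·7 = 6.5; e = 7.5 − 6.5 = 1
N=9: Q̂ = 3 + 0.5·9 = 7.5; e = 5 − 7.5 = -2.5
N=13: Q̂ = 3 + 0.5·13 = 9.5; e = 10 − 9.5 = 0.5
Largest |e| is 3 at N = 2, residual 3.

e = 3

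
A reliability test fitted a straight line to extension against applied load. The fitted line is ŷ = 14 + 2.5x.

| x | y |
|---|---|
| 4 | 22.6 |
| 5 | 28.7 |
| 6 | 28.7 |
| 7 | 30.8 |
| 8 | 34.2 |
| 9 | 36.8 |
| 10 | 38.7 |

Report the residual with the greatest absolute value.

r = 2.2

x=4: ŷ = 14 + 2.5·4 = 24; r = 22.6 − 24 = -1.4
x=5: ŷ = 14 + 2.5·5 = 26.5; r = 28.7 − 26.5 = 2.2
x=6: ŷ = 14 + 2.5·6 = 29; r = 28.7 − 29 = -0.3
x=7: ŷ = 14 + 2.5·7 = 31.5; r = 30.8 − 31.5 = -0.7
x=8: ŷ = 14 + 2.5·8 = 34; r = 34.2 − 34 = 0.2
x=9: ŷ = 14 + 2.5·9 = 36.5; r = 36.8 − 36.5 = 0.3
x=10: ŷ = 14 + 2.5·10 = 39; r = 38.7 − 39 = -0.3
Largest |r| is 2.2 at x = 5, residual 2.2.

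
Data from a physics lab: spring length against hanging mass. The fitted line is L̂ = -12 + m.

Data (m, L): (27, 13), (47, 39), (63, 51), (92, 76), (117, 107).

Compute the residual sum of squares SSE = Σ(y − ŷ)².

m=27: L̂ = -12 + 27 = 15; r = 13 − 15 = -2
m=47: L̂ = -12 + 47 = 35; r = 39 − 35 = 4
m=63: L̂ = -12 + 63 = 51; r = 51 − 51 = 0
m=92: L̂ = -12 + 92 = 80; r = 76 − 80 = -4
m=117: L̂ = -12 + 117 = 105; r = 107 − 105 = 2
SSE = 4 + 16 + 0 + 16 + 4 = 40

SSE = 40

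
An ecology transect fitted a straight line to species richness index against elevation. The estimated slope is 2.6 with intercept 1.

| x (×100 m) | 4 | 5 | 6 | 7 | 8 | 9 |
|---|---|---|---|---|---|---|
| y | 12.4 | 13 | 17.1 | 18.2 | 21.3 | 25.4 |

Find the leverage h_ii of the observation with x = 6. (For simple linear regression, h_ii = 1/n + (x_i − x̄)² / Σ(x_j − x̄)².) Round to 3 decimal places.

h = 0.181

x̄ = (4 + 5 + 6 + 7 + 8 + 9)/6 = 6.5
Σ(x − x̄)² = 6.25 + 2.25 + 0.25 + 0.25 + 2.25 + 6.25 = 17.5
h = 1/6 + (-0.5)²/17.5 = 0.166667 + 0.0142857 = 0.181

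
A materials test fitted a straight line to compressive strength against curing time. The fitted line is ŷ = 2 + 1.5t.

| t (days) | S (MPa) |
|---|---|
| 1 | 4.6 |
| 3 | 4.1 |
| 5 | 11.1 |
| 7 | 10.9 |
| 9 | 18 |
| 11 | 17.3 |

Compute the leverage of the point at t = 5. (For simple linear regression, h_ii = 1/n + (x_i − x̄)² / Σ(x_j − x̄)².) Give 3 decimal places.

h = 0.181

t̄ = (1 + 3 + 5 + 7 + 9 + 11)/6 = 6
Σ(t − t̄)² = 25 + 9 + 1 + 1 + 9 + 25 = 70
h = 1/6 + (-1)²/70 = 0.166667 + 0.0142857 = 0.181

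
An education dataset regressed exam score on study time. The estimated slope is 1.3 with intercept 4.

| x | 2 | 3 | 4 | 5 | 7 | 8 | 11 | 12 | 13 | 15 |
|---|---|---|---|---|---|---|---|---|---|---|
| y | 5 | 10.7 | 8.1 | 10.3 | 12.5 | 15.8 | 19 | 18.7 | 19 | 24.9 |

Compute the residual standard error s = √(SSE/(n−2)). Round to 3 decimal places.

x=2: ŷ = 4 + 1.3·2 = 6.6; e = 5 − 6.6 = -1.6
x=3: ŷ = 4 + 1.3·3 = 7.9; e = 10.7 − 7.9 = 2.8
x=4: ŷ = 4 + 1.3·4 = 9.2; e = 8.1 − 9.2 = -1.1
x=5: ŷ = 4 + 1.3·5 = 10.5; e = 10.3 − 10.5 = -0.2
x=7: ŷ = 4 + 1.3·7 = 13.1; e = 12.5 − 13.1 = -0.6
x=8: ŷ = 4 + 1.3·8 = 14.4; e = 15.8 − 14.4 = 1.4
x=11: ŷ = 4 + 1.3·11 = 18.3; e = 19 − 18.3 = 0.7
x=12: ŷ = 4 + 1.3·12 = 19.6; e = 18.7 − 19.6 = -0.9
x=13: ŷ = 4 + 1.3·13 = 20.9; e = 19 − 20.9 = -1.9
x=15: ŷ = 4 + 1.3·15 = 23.5; e = 24.9 − 23.5 = 1.4
SSE = 2.56 + 7.84 + 1.21 + 0.04 + 0.36 + 1.96 + 0.49 + 0.81 + 3.61 + 1.96 = 20.84
s = √(20.84/8) = √2.605 ≈ 1.614

s = 1.614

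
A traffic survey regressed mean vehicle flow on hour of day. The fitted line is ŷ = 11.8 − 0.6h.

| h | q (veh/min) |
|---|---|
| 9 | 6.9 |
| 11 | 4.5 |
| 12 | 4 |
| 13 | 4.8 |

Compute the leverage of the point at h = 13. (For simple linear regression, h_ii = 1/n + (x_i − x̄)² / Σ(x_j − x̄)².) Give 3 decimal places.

h = 0.600

h̄ = (9 + 11 + 12 + 13)/4 = 11.25
Σ(h − h̄)² = 5.0625 + 0.0625 + 0.5625 + 3.0625 = 8.75
h = 1/4 + (1.75)²/8.75 = 0.25 + 0.35 = 0.600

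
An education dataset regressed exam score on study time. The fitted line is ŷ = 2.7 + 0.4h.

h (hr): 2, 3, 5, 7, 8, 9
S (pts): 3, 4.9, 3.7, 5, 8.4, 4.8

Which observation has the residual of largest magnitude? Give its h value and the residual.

h=2: ŷ = 2.7 + 0.4·2 = 3.5; e = 3 − 3.5 = -0.5
h=3: ŷ = 2.7 + 0.4·3 = 3.9; e = 4.9 − 3.9 = 1
h=5: ŷ = 2.7 + 0.4·5 = 4.7; e = 3.7 − 4.7 = -1
h=7: ŷ = 2.7 + 0.4·7 = 5.5; e = 5 − 5.5 = -0.5
h=8: ŷ = 2.7 + 0.4·8 = 5.9; e = 8.4 − 5.9 = 2.5
h=9: ŷ = 2.7 + 0.4·9 = 6.3; e = 4.8 − 6.3 = -1.5
Largest |e| is 2.5 at h = 8, residual 2.5.

h = 8, e = 2.5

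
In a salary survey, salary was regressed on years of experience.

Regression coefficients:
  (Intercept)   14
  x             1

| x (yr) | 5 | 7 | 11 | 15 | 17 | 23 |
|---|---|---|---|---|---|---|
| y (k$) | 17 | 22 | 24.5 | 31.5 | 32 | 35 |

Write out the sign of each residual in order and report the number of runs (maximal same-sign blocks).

x=5: ŷ = 14 + 5 = 19; e = 17 − 19 = -2
x=7: ŷ = 14 + 7 = 21; e = 22 − 21 = 1
x=11: ŷ = 14 + 11 = 25; e = 24.5 − 25 = -0.5
x=15: ŷ = 14 + 15 = 29; e = 31.5 − 29 = 2.5
x=17: ŷ = 14 + 17 = 31; e = 32 − 31 = 1
x=23: ŷ = 14 + 23 = 37; e = 35 − 37 = -2
Signs: − + − + + −
Runs: −×1, +×1, −×1, +×2, −×1 → 5

5 runs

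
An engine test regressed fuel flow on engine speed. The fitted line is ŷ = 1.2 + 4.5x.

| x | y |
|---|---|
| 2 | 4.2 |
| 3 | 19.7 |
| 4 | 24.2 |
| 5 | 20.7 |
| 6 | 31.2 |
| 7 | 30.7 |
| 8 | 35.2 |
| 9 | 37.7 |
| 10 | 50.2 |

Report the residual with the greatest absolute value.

x=2: ŷ = 1.2 + 4.5·2 = 10.2; r = 4.2 − 10.2 = -6
x=3: ŷ = 1.2 + 4.5·3 = 14.7; r = 19.7 − 14.7 = 5
x=4: ŷ = 1.2 + 4.5·4 = 19.2; r = 24.2 − 19.2 = 5
x=5: ŷ = 1.2 + 4.5·5 = 23.7; r = 20.7 − 23.7 = -3
x=6: ŷ = 1.2 + 4.5·6 = 28.2; r = 31.2 − 28.2 = 3
x=7: ŷ = 1.2 + 4.5·7 = 32.7; r = 30.7 − 32.7 = -2
x=8: ŷ = 1.2 + 4.5·8 = 37.2; r = 35.2 − 37.2 = -2
x=9: ŷ = 1.2 + 4.5·9 = 41.7; r = 37.7 − 41.7 = -4
x=10: ŷ = 1.2 + 4.5·10 = 46.2; r = 50.2 − 46.2 = 4
Largest |r| is 6 at x = 2, residual -6.

r = -6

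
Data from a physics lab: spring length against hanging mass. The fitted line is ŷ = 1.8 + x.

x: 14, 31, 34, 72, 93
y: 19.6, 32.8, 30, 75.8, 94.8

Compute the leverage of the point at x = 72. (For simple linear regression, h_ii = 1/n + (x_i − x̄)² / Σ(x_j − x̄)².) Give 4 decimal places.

x̄ = (14 + 31 + 34 + 72 + 93)/5 = 48.8
Σ(x − x̄)² = 1211.04 + 316.84 + 219.04 + 538.24 + 1953.64 = 4238.8
h = 1/5 + (23.2)²/4238.8 = 0.2 + 0.126979 = 0.3270

h = 0.3270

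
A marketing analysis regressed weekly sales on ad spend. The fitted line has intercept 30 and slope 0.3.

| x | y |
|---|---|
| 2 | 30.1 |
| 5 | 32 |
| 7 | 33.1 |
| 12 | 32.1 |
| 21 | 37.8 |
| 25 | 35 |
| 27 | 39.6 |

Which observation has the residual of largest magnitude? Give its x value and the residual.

x=2: ŷ = 30 + 0.3·2 = 30.6; r = 30.1 − 30.6 = -0.5
x=5: ŷ = 30 + 0.3·5 = 31.5; r = 32 − 31.5 = 0.5
x=7: ŷ = 30 + 0.3·7 = 32.1; r = 33.1 − 32.1 = 1
x=12: ŷ = 30 + 0.3·12 = 33.6; r = 32.1 − 33.6 = -1.5
x=21: ŷ = 30 + 0.3·21 = 36.3; r = 37.8 − 36.3 = 1.5
x=25: ŷ = 30 + 0.3·25 = 37.5; r = 35 − 37.5 = -2.5
x=27: ŷ = 30 + 0.3·27 = 38.1; r = 39.6 − 38.1 = 1.5
Largest |r| is 2.5 at x = 25, residual -2.5.

x = 25, r = -2.5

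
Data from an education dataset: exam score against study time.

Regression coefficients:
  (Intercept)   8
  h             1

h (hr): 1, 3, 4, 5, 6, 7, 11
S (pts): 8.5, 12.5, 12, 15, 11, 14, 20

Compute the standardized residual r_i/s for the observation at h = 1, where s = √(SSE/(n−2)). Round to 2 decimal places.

h=1: Ŝ = 8 + 1 = 9; r = 8.5 − 9 = -0.5
h=3: Ŝ = 8 + 3 = 11; r = 12.5 − 11 = 1.5
h=4: Ŝ = 8 + 4 = 12; r = 12 − 12 = 0
h=5: Ŝ = 8 + 5 = 13; r = 15 − 13 = 2
h=6: Ŝ = 8 + 6 = 14; r = 11 − 14 = -3
h=7: Ŝ = 8 + 7 = 15; r = 14 − 15 = -1
h=11: Ŝ = 8 + 11 = 19; r = 20 − 19 = 1
SSE = 0.25 + 2.25 + 0 + 4 + 9 + 1 + 1 = 17.5
s = √(17.5/5) = 1.87083
r/s = -0.5 / 1.87083 = -0.27

-0.27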